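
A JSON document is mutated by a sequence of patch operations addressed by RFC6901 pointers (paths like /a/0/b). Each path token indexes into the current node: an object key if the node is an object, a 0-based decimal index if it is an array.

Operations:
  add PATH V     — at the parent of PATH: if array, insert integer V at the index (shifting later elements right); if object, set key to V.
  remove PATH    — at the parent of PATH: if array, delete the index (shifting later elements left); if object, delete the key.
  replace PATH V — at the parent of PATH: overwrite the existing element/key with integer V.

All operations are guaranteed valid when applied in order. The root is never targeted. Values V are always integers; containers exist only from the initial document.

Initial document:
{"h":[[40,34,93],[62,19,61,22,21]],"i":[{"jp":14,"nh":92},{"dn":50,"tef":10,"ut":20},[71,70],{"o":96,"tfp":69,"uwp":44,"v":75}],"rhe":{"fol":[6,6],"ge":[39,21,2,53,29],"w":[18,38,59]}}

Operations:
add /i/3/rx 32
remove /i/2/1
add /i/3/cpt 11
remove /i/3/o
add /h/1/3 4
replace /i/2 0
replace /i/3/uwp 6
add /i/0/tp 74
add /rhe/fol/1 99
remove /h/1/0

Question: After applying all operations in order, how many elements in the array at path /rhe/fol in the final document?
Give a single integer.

Answer: 3

Derivation:
After op 1 (add /i/3/rx 32): {"h":[[40,34,93],[62,19,61,22,21]],"i":[{"jp":14,"nh":92},{"dn":50,"tef":10,"ut":20},[71,70],{"o":96,"rx":32,"tfp":69,"uwp":44,"v":75}],"rhe":{"fol":[6,6],"ge":[39,21,2,53,29],"w":[18,38,59]}}
After op 2 (remove /i/2/1): {"h":[[40,34,93],[62,19,61,22,21]],"i":[{"jp":14,"nh":92},{"dn":50,"tef":10,"ut":20},[71],{"o":96,"rx":32,"tfp":69,"uwp":44,"v":75}],"rhe":{"fol":[6,6],"ge":[39,21,2,53,29],"w":[18,38,59]}}
After op 3 (add /i/3/cpt 11): {"h":[[40,34,93],[62,19,61,22,21]],"i":[{"jp":14,"nh":92},{"dn":50,"tef":10,"ut":20},[71],{"cpt":11,"o":96,"rx":32,"tfp":69,"uwp":44,"v":75}],"rhe":{"fol":[6,6],"ge":[39,21,2,53,29],"w":[18,38,59]}}
After op 4 (remove /i/3/o): {"h":[[40,34,93],[62,19,61,22,21]],"i":[{"jp":14,"nh":92},{"dn":50,"tef":10,"ut":20},[71],{"cpt":11,"rx":32,"tfp":69,"uwp":44,"v":75}],"rhe":{"fol":[6,6],"ge":[39,21,2,53,29],"w":[18,38,59]}}
After op 5 (add /h/1/3 4): {"h":[[40,34,93],[62,19,61,4,22,21]],"i":[{"jp":14,"nh":92},{"dn":50,"tef":10,"ut":20},[71],{"cpt":11,"rx":32,"tfp":69,"uwp":44,"v":75}],"rhe":{"fol":[6,6],"ge":[39,21,2,53,29],"w":[18,38,59]}}
After op 6 (replace /i/2 0): {"h":[[40,34,93],[62,19,61,4,22,21]],"i":[{"jp":14,"nh":92},{"dn":50,"tef":10,"ut":20},0,{"cpt":11,"rx":32,"tfp":69,"uwp":44,"v":75}],"rhe":{"fol":[6,6],"ge":[39,21,2,53,29],"w":[18,38,59]}}
After op 7 (replace /i/3/uwp 6): {"h":[[40,34,93],[62,19,61,4,22,21]],"i":[{"jp":14,"nh":92},{"dn":50,"tef":10,"ut":20},0,{"cpt":11,"rx":32,"tfp":69,"uwp":6,"v":75}],"rhe":{"fol":[6,6],"ge":[39,21,2,53,29],"w":[18,38,59]}}
After op 8 (add /i/0/tp 74): {"h":[[40,34,93],[62,19,61,4,22,21]],"i":[{"jp":14,"nh":92,"tp":74},{"dn":50,"tef":10,"ut":20},0,{"cpt":11,"rx":32,"tfp":69,"uwp":6,"v":75}],"rhe":{"fol":[6,6],"ge":[39,21,2,53,29],"w":[18,38,59]}}
After op 9 (add /rhe/fol/1 99): {"h":[[40,34,93],[62,19,61,4,22,21]],"i":[{"jp":14,"nh":92,"tp":74},{"dn":50,"tef":10,"ut":20},0,{"cpt":11,"rx":32,"tfp":69,"uwp":6,"v":75}],"rhe":{"fol":[6,99,6],"ge":[39,21,2,53,29],"w":[18,38,59]}}
After op 10 (remove /h/1/0): {"h":[[40,34,93],[19,61,4,22,21]],"i":[{"jp":14,"nh":92,"tp":74},{"dn":50,"tef":10,"ut":20},0,{"cpt":11,"rx":32,"tfp":69,"uwp":6,"v":75}],"rhe":{"fol":[6,99,6],"ge":[39,21,2,53,29],"w":[18,38,59]}}
Size at path /rhe/fol: 3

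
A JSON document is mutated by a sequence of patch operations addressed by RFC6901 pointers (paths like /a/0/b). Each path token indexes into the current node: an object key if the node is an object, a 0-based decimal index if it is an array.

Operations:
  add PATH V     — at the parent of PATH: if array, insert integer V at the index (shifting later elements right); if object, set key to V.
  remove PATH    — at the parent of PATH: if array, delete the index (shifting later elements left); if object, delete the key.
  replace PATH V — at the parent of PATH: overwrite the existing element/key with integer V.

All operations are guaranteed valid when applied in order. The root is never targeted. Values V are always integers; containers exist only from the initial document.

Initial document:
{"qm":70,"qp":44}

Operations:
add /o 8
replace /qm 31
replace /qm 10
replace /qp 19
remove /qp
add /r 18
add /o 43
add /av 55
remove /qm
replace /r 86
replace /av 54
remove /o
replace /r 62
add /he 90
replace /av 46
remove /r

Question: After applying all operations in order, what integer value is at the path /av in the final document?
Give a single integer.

After op 1 (add /o 8): {"o":8,"qm":70,"qp":44}
After op 2 (replace /qm 31): {"o":8,"qm":31,"qp":44}
After op 3 (replace /qm 10): {"o":8,"qm":10,"qp":44}
After op 4 (replace /qp 19): {"o":8,"qm":10,"qp":19}
After op 5 (remove /qp): {"o":8,"qm":10}
After op 6 (add /r 18): {"o":8,"qm":10,"r":18}
After op 7 (add /o 43): {"o":43,"qm":10,"r":18}
After op 8 (add /av 55): {"av":55,"o":43,"qm":10,"r":18}
After op 9 (remove /qm): {"av":55,"o":43,"r":18}
After op 10 (replace /r 86): {"av":55,"o":43,"r":86}
After op 11 (replace /av 54): {"av":54,"o":43,"r":86}
After op 12 (remove /o): {"av":54,"r":86}
After op 13 (replace /r 62): {"av":54,"r":62}
After op 14 (add /he 90): {"av":54,"he":90,"r":62}
After op 15 (replace /av 46): {"av":46,"he":90,"r":62}
After op 16 (remove /r): {"av":46,"he":90}
Value at /av: 46

Answer: 46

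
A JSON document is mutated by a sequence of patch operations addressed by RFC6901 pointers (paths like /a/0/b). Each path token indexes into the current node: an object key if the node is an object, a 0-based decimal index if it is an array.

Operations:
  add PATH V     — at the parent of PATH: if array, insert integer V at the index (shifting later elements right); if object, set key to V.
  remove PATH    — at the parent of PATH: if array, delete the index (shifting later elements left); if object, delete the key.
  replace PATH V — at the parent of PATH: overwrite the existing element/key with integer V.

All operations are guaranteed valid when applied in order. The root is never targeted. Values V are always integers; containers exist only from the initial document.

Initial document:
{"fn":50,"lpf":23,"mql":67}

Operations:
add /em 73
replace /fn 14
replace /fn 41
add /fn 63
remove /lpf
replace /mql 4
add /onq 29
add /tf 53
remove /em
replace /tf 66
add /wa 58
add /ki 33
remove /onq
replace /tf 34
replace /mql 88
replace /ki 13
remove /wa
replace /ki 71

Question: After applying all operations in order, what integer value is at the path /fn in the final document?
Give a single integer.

Answer: 63

Derivation:
After op 1 (add /em 73): {"em":73,"fn":50,"lpf":23,"mql":67}
After op 2 (replace /fn 14): {"em":73,"fn":14,"lpf":23,"mql":67}
After op 3 (replace /fn 41): {"em":73,"fn":41,"lpf":23,"mql":67}
After op 4 (add /fn 63): {"em":73,"fn":63,"lpf":23,"mql":67}
After op 5 (remove /lpf): {"em":73,"fn":63,"mql":67}
After op 6 (replace /mql 4): {"em":73,"fn":63,"mql":4}
After op 7 (add /onq 29): {"em":73,"fn":63,"mql":4,"onq":29}
After op 8 (add /tf 53): {"em":73,"fn":63,"mql":4,"onq":29,"tf":53}
After op 9 (remove /em): {"fn":63,"mql":4,"onq":29,"tf":53}
After op 10 (replace /tf 66): {"fn":63,"mql":4,"onq":29,"tf":66}
After op 11 (add /wa 58): {"fn":63,"mql":4,"onq":29,"tf":66,"wa":58}
After op 12 (add /ki 33): {"fn":63,"ki":33,"mql":4,"onq":29,"tf":66,"wa":58}
After op 13 (remove /onq): {"fn":63,"ki":33,"mql":4,"tf":66,"wa":58}
After op 14 (replace /tf 34): {"fn":63,"ki":33,"mql":4,"tf":34,"wa":58}
After op 15 (replace /mql 88): {"fn":63,"ki":33,"mql":88,"tf":34,"wa":58}
After op 16 (replace /ki 13): {"fn":63,"ki":13,"mql":88,"tf":34,"wa":58}
After op 17 (remove /wa): {"fn":63,"ki":13,"mql":88,"tf":34}
After op 18 (replace /ki 71): {"fn":63,"ki":71,"mql":88,"tf":34}
Value at /fn: 63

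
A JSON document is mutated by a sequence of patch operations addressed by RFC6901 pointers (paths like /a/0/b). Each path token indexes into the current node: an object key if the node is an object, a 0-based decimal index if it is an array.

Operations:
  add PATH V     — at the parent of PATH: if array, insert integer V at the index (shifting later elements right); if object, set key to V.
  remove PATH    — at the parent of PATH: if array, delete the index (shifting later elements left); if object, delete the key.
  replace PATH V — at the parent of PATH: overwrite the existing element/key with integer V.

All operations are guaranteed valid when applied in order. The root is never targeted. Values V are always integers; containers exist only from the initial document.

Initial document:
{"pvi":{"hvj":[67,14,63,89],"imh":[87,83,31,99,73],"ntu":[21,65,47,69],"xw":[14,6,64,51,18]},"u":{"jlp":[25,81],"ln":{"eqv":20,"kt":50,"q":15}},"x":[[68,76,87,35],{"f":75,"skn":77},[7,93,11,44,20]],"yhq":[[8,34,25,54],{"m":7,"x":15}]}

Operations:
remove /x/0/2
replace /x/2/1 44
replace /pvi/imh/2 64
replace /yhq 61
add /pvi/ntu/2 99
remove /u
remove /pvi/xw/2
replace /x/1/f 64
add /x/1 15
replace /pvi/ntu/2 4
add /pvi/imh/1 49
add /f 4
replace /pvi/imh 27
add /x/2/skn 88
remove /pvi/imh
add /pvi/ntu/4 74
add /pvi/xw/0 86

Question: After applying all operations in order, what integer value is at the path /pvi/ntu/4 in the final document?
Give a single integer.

After op 1 (remove /x/0/2): {"pvi":{"hvj":[67,14,63,89],"imh":[87,83,31,99,73],"ntu":[21,65,47,69],"xw":[14,6,64,51,18]},"u":{"jlp":[25,81],"ln":{"eqv":20,"kt":50,"q":15}},"x":[[68,76,35],{"f":75,"skn":77},[7,93,11,44,20]],"yhq":[[8,34,25,54],{"m":7,"x":15}]}
After op 2 (replace /x/2/1 44): {"pvi":{"hvj":[67,14,63,89],"imh":[87,83,31,99,73],"ntu":[21,65,47,69],"xw":[14,6,64,51,18]},"u":{"jlp":[25,81],"ln":{"eqv":20,"kt":50,"q":15}},"x":[[68,76,35],{"f":75,"skn":77},[7,44,11,44,20]],"yhq":[[8,34,25,54],{"m":7,"x":15}]}
After op 3 (replace /pvi/imh/2 64): {"pvi":{"hvj":[67,14,63,89],"imh":[87,83,64,99,73],"ntu":[21,65,47,69],"xw":[14,6,64,51,18]},"u":{"jlp":[25,81],"ln":{"eqv":20,"kt":50,"q":15}},"x":[[68,76,35],{"f":75,"skn":77},[7,44,11,44,20]],"yhq":[[8,34,25,54],{"m":7,"x":15}]}
After op 4 (replace /yhq 61): {"pvi":{"hvj":[67,14,63,89],"imh":[87,83,64,99,73],"ntu":[21,65,47,69],"xw":[14,6,64,51,18]},"u":{"jlp":[25,81],"ln":{"eqv":20,"kt":50,"q":15}},"x":[[68,76,35],{"f":75,"skn":77},[7,44,11,44,20]],"yhq":61}
After op 5 (add /pvi/ntu/2 99): {"pvi":{"hvj":[67,14,63,89],"imh":[87,83,64,99,73],"ntu":[21,65,99,47,69],"xw":[14,6,64,51,18]},"u":{"jlp":[25,81],"ln":{"eqv":20,"kt":50,"q":15}},"x":[[68,76,35],{"f":75,"skn":77},[7,44,11,44,20]],"yhq":61}
After op 6 (remove /u): {"pvi":{"hvj":[67,14,63,89],"imh":[87,83,64,99,73],"ntu":[21,65,99,47,69],"xw":[14,6,64,51,18]},"x":[[68,76,35],{"f":75,"skn":77},[7,44,11,44,20]],"yhq":61}
After op 7 (remove /pvi/xw/2): {"pvi":{"hvj":[67,14,63,89],"imh":[87,83,64,99,73],"ntu":[21,65,99,47,69],"xw":[14,6,51,18]},"x":[[68,76,35],{"f":75,"skn":77},[7,44,11,44,20]],"yhq":61}
After op 8 (replace /x/1/f 64): {"pvi":{"hvj":[67,14,63,89],"imh":[87,83,64,99,73],"ntu":[21,65,99,47,69],"xw":[14,6,51,18]},"x":[[68,76,35],{"f":64,"skn":77},[7,44,11,44,20]],"yhq":61}
After op 9 (add /x/1 15): {"pvi":{"hvj":[67,14,63,89],"imh":[87,83,64,99,73],"ntu":[21,65,99,47,69],"xw":[14,6,51,18]},"x":[[68,76,35],15,{"f":64,"skn":77},[7,44,11,44,20]],"yhq":61}
After op 10 (replace /pvi/ntu/2 4): {"pvi":{"hvj":[67,14,63,89],"imh":[87,83,64,99,73],"ntu":[21,65,4,47,69],"xw":[14,6,51,18]},"x":[[68,76,35],15,{"f":64,"skn":77},[7,44,11,44,20]],"yhq":61}
After op 11 (add /pvi/imh/1 49): {"pvi":{"hvj":[67,14,63,89],"imh":[87,49,83,64,99,73],"ntu":[21,65,4,47,69],"xw":[14,6,51,18]},"x":[[68,76,35],15,{"f":64,"skn":77},[7,44,11,44,20]],"yhq":61}
After op 12 (add /f 4): {"f":4,"pvi":{"hvj":[67,14,63,89],"imh":[87,49,83,64,99,73],"ntu":[21,65,4,47,69],"xw":[14,6,51,18]},"x":[[68,76,35],15,{"f":64,"skn":77},[7,44,11,44,20]],"yhq":61}
After op 13 (replace /pvi/imh 27): {"f":4,"pvi":{"hvj":[67,14,63,89],"imh":27,"ntu":[21,65,4,47,69],"xw":[14,6,51,18]},"x":[[68,76,35],15,{"f":64,"skn":77},[7,44,11,44,20]],"yhq":61}
After op 14 (add /x/2/skn 88): {"f":4,"pvi":{"hvj":[67,14,63,89],"imh":27,"ntu":[21,65,4,47,69],"xw":[14,6,51,18]},"x":[[68,76,35],15,{"f":64,"skn":88},[7,44,11,44,20]],"yhq":61}
After op 15 (remove /pvi/imh): {"f":4,"pvi":{"hvj":[67,14,63,89],"ntu":[21,65,4,47,69],"xw":[14,6,51,18]},"x":[[68,76,35],15,{"f":64,"skn":88},[7,44,11,44,20]],"yhq":61}
After op 16 (add /pvi/ntu/4 74): {"f":4,"pvi":{"hvj":[67,14,63,89],"ntu":[21,65,4,47,74,69],"xw":[14,6,51,18]},"x":[[68,76,35],15,{"f":64,"skn":88},[7,44,11,44,20]],"yhq":61}
After op 17 (add /pvi/xw/0 86): {"f":4,"pvi":{"hvj":[67,14,63,89],"ntu":[21,65,4,47,74,69],"xw":[86,14,6,51,18]},"x":[[68,76,35],15,{"f":64,"skn":88},[7,44,11,44,20]],"yhq":61}
Value at /pvi/ntu/4: 74

Answer: 74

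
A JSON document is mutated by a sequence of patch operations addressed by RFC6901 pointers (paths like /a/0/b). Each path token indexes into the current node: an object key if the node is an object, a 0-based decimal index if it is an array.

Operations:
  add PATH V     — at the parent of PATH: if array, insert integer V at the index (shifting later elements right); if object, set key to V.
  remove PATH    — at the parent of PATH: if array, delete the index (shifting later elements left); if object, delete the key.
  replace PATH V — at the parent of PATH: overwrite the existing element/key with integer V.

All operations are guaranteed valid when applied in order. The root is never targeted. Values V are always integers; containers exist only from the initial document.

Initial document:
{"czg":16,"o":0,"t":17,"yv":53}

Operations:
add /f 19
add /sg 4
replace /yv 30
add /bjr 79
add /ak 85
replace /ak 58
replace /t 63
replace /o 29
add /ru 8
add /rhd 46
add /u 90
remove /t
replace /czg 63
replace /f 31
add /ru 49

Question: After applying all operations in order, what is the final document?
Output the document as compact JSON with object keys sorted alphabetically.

Answer: {"ak":58,"bjr":79,"czg":63,"f":31,"o":29,"rhd":46,"ru":49,"sg":4,"u":90,"yv":30}

Derivation:
After op 1 (add /f 19): {"czg":16,"f":19,"o":0,"t":17,"yv":53}
After op 2 (add /sg 4): {"czg":16,"f":19,"o":0,"sg":4,"t":17,"yv":53}
After op 3 (replace /yv 30): {"czg":16,"f":19,"o":0,"sg":4,"t":17,"yv":30}
After op 4 (add /bjr 79): {"bjr":79,"czg":16,"f":19,"o":0,"sg":4,"t":17,"yv":30}
After op 5 (add /ak 85): {"ak":85,"bjr":79,"czg":16,"f":19,"o":0,"sg":4,"t":17,"yv":30}
After op 6 (replace /ak 58): {"ak":58,"bjr":79,"czg":16,"f":19,"o":0,"sg":4,"t":17,"yv":30}
After op 7 (replace /t 63): {"ak":58,"bjr":79,"czg":16,"f":19,"o":0,"sg":4,"t":63,"yv":30}
After op 8 (replace /o 29): {"ak":58,"bjr":79,"czg":16,"f":19,"o":29,"sg":4,"t":63,"yv":30}
After op 9 (add /ru 8): {"ak":58,"bjr":79,"czg":16,"f":19,"o":29,"ru":8,"sg":4,"t":63,"yv":30}
After op 10 (add /rhd 46): {"ak":58,"bjr":79,"czg":16,"f":19,"o":29,"rhd":46,"ru":8,"sg":4,"t":63,"yv":30}
After op 11 (add /u 90): {"ak":58,"bjr":79,"czg":16,"f":19,"o":29,"rhd":46,"ru":8,"sg":4,"t":63,"u":90,"yv":30}
After op 12 (remove /t): {"ak":58,"bjr":79,"czg":16,"f":19,"o":29,"rhd":46,"ru":8,"sg":4,"u":90,"yv":30}
After op 13 (replace /czg 63): {"ak":58,"bjr":79,"czg":63,"f":19,"o":29,"rhd":46,"ru":8,"sg":4,"u":90,"yv":30}
After op 14 (replace /f 31): {"ak":58,"bjr":79,"czg":63,"f":31,"o":29,"rhd":46,"ru":8,"sg":4,"u":90,"yv":30}
After op 15 (add /ru 49): {"ak":58,"bjr":79,"czg":63,"f":31,"o":29,"rhd":46,"ru":49,"sg":4,"u":90,"yv":30}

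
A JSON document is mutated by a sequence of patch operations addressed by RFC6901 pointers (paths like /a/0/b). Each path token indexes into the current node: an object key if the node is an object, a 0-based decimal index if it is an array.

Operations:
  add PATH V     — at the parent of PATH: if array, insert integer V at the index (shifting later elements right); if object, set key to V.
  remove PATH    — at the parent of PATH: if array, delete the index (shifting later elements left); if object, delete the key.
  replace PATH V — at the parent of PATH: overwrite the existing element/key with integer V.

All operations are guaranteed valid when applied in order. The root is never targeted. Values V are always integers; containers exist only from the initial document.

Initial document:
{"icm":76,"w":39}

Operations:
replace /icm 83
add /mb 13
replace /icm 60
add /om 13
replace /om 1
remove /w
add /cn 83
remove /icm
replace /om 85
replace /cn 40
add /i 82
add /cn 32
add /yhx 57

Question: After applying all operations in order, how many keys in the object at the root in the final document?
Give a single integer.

Answer: 5

Derivation:
After op 1 (replace /icm 83): {"icm":83,"w":39}
After op 2 (add /mb 13): {"icm":83,"mb":13,"w":39}
After op 3 (replace /icm 60): {"icm":60,"mb":13,"w":39}
After op 4 (add /om 13): {"icm":60,"mb":13,"om":13,"w":39}
After op 5 (replace /om 1): {"icm":60,"mb":13,"om":1,"w":39}
After op 6 (remove /w): {"icm":60,"mb":13,"om":1}
After op 7 (add /cn 83): {"cn":83,"icm":60,"mb":13,"om":1}
After op 8 (remove /icm): {"cn":83,"mb":13,"om":1}
After op 9 (replace /om 85): {"cn":83,"mb":13,"om":85}
After op 10 (replace /cn 40): {"cn":40,"mb":13,"om":85}
After op 11 (add /i 82): {"cn":40,"i":82,"mb":13,"om":85}
After op 12 (add /cn 32): {"cn":32,"i":82,"mb":13,"om":85}
After op 13 (add /yhx 57): {"cn":32,"i":82,"mb":13,"om":85,"yhx":57}
Size at the root: 5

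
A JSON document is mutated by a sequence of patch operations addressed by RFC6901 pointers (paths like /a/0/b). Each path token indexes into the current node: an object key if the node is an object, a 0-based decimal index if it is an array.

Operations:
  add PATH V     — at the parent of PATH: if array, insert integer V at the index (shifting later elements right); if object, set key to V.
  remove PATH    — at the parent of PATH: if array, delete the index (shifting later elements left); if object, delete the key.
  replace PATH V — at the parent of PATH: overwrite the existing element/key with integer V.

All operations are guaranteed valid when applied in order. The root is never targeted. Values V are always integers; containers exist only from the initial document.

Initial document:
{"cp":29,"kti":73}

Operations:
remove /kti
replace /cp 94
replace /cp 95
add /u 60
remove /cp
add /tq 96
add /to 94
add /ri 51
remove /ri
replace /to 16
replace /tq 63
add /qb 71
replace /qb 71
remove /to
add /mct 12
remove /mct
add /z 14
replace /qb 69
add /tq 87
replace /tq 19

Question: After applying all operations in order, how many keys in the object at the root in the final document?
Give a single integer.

After op 1 (remove /kti): {"cp":29}
After op 2 (replace /cp 94): {"cp":94}
After op 3 (replace /cp 95): {"cp":95}
After op 4 (add /u 60): {"cp":95,"u":60}
After op 5 (remove /cp): {"u":60}
After op 6 (add /tq 96): {"tq":96,"u":60}
After op 7 (add /to 94): {"to":94,"tq":96,"u":60}
After op 8 (add /ri 51): {"ri":51,"to":94,"tq":96,"u":60}
After op 9 (remove /ri): {"to":94,"tq":96,"u":60}
After op 10 (replace /to 16): {"to":16,"tq":96,"u":60}
After op 11 (replace /tq 63): {"to":16,"tq":63,"u":60}
After op 12 (add /qb 71): {"qb":71,"to":16,"tq":63,"u":60}
After op 13 (replace /qb 71): {"qb":71,"to":16,"tq":63,"u":60}
After op 14 (remove /to): {"qb":71,"tq":63,"u":60}
After op 15 (add /mct 12): {"mct":12,"qb":71,"tq":63,"u":60}
After op 16 (remove /mct): {"qb":71,"tq":63,"u":60}
After op 17 (add /z 14): {"qb":71,"tq":63,"u":60,"z":14}
After op 18 (replace /qb 69): {"qb":69,"tq":63,"u":60,"z":14}
After op 19 (add /tq 87): {"qb":69,"tq":87,"u":60,"z":14}
After op 20 (replace /tq 19): {"qb":69,"tq":19,"u":60,"z":14}
Size at the root: 4

Answer: 4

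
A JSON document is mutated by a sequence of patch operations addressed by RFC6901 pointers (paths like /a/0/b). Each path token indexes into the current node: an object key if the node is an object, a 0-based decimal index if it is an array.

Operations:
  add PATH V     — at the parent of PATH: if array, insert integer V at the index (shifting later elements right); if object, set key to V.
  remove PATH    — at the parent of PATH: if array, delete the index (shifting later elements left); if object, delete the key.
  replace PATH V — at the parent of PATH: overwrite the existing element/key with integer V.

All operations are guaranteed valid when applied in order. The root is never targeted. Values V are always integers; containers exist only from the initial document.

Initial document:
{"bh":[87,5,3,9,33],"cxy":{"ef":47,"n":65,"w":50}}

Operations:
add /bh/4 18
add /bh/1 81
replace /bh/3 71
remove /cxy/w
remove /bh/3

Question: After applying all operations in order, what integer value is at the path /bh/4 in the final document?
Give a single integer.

After op 1 (add /bh/4 18): {"bh":[87,5,3,9,18,33],"cxy":{"ef":47,"n":65,"w":50}}
After op 2 (add /bh/1 81): {"bh":[87,81,5,3,9,18,33],"cxy":{"ef":47,"n":65,"w":50}}
After op 3 (replace /bh/3 71): {"bh":[87,81,5,71,9,18,33],"cxy":{"ef":47,"n":65,"w":50}}
After op 4 (remove /cxy/w): {"bh":[87,81,5,71,9,18,33],"cxy":{"ef":47,"n":65}}
After op 5 (remove /bh/3): {"bh":[87,81,5,9,18,33],"cxy":{"ef":47,"n":65}}
Value at /bh/4: 18

Answer: 18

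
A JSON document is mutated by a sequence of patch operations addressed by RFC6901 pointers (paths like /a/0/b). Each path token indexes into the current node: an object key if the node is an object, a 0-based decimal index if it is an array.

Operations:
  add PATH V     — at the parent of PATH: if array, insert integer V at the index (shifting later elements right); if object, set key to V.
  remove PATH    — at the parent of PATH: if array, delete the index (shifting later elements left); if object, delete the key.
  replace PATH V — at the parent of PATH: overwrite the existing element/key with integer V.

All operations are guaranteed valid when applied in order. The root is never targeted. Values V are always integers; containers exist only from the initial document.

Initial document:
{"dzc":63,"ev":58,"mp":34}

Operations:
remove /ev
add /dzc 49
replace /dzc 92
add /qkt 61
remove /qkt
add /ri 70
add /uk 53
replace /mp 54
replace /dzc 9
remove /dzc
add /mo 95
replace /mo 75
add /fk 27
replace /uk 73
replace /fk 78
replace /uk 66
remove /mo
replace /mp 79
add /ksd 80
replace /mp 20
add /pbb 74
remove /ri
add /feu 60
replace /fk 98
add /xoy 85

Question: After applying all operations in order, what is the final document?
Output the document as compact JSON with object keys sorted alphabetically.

Answer: {"feu":60,"fk":98,"ksd":80,"mp":20,"pbb":74,"uk":66,"xoy":85}

Derivation:
After op 1 (remove /ev): {"dzc":63,"mp":34}
After op 2 (add /dzc 49): {"dzc":49,"mp":34}
After op 3 (replace /dzc 92): {"dzc":92,"mp":34}
After op 4 (add /qkt 61): {"dzc":92,"mp":34,"qkt":61}
After op 5 (remove /qkt): {"dzc":92,"mp":34}
After op 6 (add /ri 70): {"dzc":92,"mp":34,"ri":70}
After op 7 (add /uk 53): {"dzc":92,"mp":34,"ri":70,"uk":53}
After op 8 (replace /mp 54): {"dzc":92,"mp":54,"ri":70,"uk":53}
After op 9 (replace /dzc 9): {"dzc":9,"mp":54,"ri":70,"uk":53}
After op 10 (remove /dzc): {"mp":54,"ri":70,"uk":53}
After op 11 (add /mo 95): {"mo":95,"mp":54,"ri":70,"uk":53}
After op 12 (replace /mo 75): {"mo":75,"mp":54,"ri":70,"uk":53}
After op 13 (add /fk 27): {"fk":27,"mo":75,"mp":54,"ri":70,"uk":53}
After op 14 (replace /uk 73): {"fk":27,"mo":75,"mp":54,"ri":70,"uk":73}
After op 15 (replace /fk 78): {"fk":78,"mo":75,"mp":54,"ri":70,"uk":73}
After op 16 (replace /uk 66): {"fk":78,"mo":75,"mp":54,"ri":70,"uk":66}
After op 17 (remove /mo): {"fk":78,"mp":54,"ri":70,"uk":66}
After op 18 (replace /mp 79): {"fk":78,"mp":79,"ri":70,"uk":66}
After op 19 (add /ksd 80): {"fk":78,"ksd":80,"mp":79,"ri":70,"uk":66}
After op 20 (replace /mp 20): {"fk":78,"ksd":80,"mp":20,"ri":70,"uk":66}
After op 21 (add /pbb 74): {"fk":78,"ksd":80,"mp":20,"pbb":74,"ri":70,"uk":66}
After op 22 (remove /ri): {"fk":78,"ksd":80,"mp":20,"pbb":74,"uk":66}
After op 23 (add /feu 60): {"feu":60,"fk":78,"ksd":80,"mp":20,"pbb":74,"uk":66}
After op 24 (replace /fk 98): {"feu":60,"fk":98,"ksd":80,"mp":20,"pbb":74,"uk":66}
After op 25 (add /xoy 85): {"feu":60,"fk":98,"ksd":80,"mp":20,"pbb":74,"uk":66,"xoy":85}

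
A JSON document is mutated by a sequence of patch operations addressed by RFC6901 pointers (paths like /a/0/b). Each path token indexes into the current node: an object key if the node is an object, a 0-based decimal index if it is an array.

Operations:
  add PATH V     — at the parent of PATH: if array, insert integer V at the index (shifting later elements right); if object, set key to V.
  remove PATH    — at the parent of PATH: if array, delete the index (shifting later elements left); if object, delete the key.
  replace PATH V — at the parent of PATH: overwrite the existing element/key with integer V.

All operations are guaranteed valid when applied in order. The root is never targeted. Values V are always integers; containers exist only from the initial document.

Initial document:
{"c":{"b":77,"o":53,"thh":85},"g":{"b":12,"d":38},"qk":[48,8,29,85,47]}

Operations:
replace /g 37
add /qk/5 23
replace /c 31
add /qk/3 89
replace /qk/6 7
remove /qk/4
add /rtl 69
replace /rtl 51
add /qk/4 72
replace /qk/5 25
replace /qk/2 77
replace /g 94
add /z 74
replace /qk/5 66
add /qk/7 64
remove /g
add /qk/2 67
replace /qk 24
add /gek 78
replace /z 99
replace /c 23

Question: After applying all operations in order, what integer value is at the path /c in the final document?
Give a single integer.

After op 1 (replace /g 37): {"c":{"b":77,"o":53,"thh":85},"g":37,"qk":[48,8,29,85,47]}
After op 2 (add /qk/5 23): {"c":{"b":77,"o":53,"thh":85},"g":37,"qk":[48,8,29,85,47,23]}
After op 3 (replace /c 31): {"c":31,"g":37,"qk":[48,8,29,85,47,23]}
After op 4 (add /qk/3 89): {"c":31,"g":37,"qk":[48,8,29,89,85,47,23]}
After op 5 (replace /qk/6 7): {"c":31,"g":37,"qk":[48,8,29,89,85,47,7]}
After op 6 (remove /qk/4): {"c":31,"g":37,"qk":[48,8,29,89,47,7]}
After op 7 (add /rtl 69): {"c":31,"g":37,"qk":[48,8,29,89,47,7],"rtl":69}
After op 8 (replace /rtl 51): {"c":31,"g":37,"qk":[48,8,29,89,47,7],"rtl":51}
After op 9 (add /qk/4 72): {"c":31,"g":37,"qk":[48,8,29,89,72,47,7],"rtl":51}
After op 10 (replace /qk/5 25): {"c":31,"g":37,"qk":[48,8,29,89,72,25,7],"rtl":51}
After op 11 (replace /qk/2 77): {"c":31,"g":37,"qk":[48,8,77,89,72,25,7],"rtl":51}
After op 12 (replace /g 94): {"c":31,"g":94,"qk":[48,8,77,89,72,25,7],"rtl":51}
After op 13 (add /z 74): {"c":31,"g":94,"qk":[48,8,77,89,72,25,7],"rtl":51,"z":74}
After op 14 (replace /qk/5 66): {"c":31,"g":94,"qk":[48,8,77,89,72,66,7],"rtl":51,"z":74}
After op 15 (add /qk/7 64): {"c":31,"g":94,"qk":[48,8,77,89,72,66,7,64],"rtl":51,"z":74}
After op 16 (remove /g): {"c":31,"qk":[48,8,77,89,72,66,7,64],"rtl":51,"z":74}
After op 17 (add /qk/2 67): {"c":31,"qk":[48,8,67,77,89,72,66,7,64],"rtl":51,"z":74}
After op 18 (replace /qk 24): {"c":31,"qk":24,"rtl":51,"z":74}
After op 19 (add /gek 78): {"c":31,"gek":78,"qk":24,"rtl":51,"z":74}
After op 20 (replace /z 99): {"c":31,"gek":78,"qk":24,"rtl":51,"z":99}
After op 21 (replace /c 23): {"c":23,"gek":78,"qk":24,"rtl":51,"z":99}
Value at /c: 23

Answer: 23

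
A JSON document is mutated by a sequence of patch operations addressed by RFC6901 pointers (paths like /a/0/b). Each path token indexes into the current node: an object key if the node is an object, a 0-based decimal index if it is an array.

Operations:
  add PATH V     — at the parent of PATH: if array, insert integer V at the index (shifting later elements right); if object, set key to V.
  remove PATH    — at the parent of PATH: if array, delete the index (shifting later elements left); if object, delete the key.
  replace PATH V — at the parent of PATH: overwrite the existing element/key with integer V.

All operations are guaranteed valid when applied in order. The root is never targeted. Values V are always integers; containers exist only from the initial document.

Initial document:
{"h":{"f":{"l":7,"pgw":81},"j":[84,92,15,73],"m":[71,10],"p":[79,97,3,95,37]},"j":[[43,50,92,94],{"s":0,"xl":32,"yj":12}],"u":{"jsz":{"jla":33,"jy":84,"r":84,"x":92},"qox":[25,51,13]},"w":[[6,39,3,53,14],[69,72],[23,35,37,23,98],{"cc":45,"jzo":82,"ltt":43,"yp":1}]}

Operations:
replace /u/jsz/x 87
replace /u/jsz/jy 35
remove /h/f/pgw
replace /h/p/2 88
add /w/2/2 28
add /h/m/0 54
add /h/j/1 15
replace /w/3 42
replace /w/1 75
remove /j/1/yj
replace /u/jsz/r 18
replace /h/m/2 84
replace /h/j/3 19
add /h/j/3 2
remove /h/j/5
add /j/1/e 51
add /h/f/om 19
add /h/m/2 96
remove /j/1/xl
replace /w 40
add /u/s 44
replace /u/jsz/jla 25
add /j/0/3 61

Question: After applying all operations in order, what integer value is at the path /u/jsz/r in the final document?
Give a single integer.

Answer: 18

Derivation:
After op 1 (replace /u/jsz/x 87): {"h":{"f":{"l":7,"pgw":81},"j":[84,92,15,73],"m":[71,10],"p":[79,97,3,95,37]},"j":[[43,50,92,94],{"s":0,"xl":32,"yj":12}],"u":{"jsz":{"jla":33,"jy":84,"r":84,"x":87},"qox":[25,51,13]},"w":[[6,39,3,53,14],[69,72],[23,35,37,23,98],{"cc":45,"jzo":82,"ltt":43,"yp":1}]}
After op 2 (replace /u/jsz/jy 35): {"h":{"f":{"l":7,"pgw":81},"j":[84,92,15,73],"m":[71,10],"p":[79,97,3,95,37]},"j":[[43,50,92,94],{"s":0,"xl":32,"yj":12}],"u":{"jsz":{"jla":33,"jy":35,"r":84,"x":87},"qox":[25,51,13]},"w":[[6,39,3,53,14],[69,72],[23,35,37,23,98],{"cc":45,"jzo":82,"ltt":43,"yp":1}]}
After op 3 (remove /h/f/pgw): {"h":{"f":{"l":7},"j":[84,92,15,73],"m":[71,10],"p":[79,97,3,95,37]},"j":[[43,50,92,94],{"s":0,"xl":32,"yj":12}],"u":{"jsz":{"jla":33,"jy":35,"r":84,"x":87},"qox":[25,51,13]},"w":[[6,39,3,53,14],[69,72],[23,35,37,23,98],{"cc":45,"jzo":82,"ltt":43,"yp":1}]}
After op 4 (replace /h/p/2 88): {"h":{"f":{"l":7},"j":[84,92,15,73],"m":[71,10],"p":[79,97,88,95,37]},"j":[[43,50,92,94],{"s":0,"xl":32,"yj":12}],"u":{"jsz":{"jla":33,"jy":35,"r":84,"x":87},"qox":[25,51,13]},"w":[[6,39,3,53,14],[69,72],[23,35,37,23,98],{"cc":45,"jzo":82,"ltt":43,"yp":1}]}
After op 5 (add /w/2/2 28): {"h":{"f":{"l":7},"j":[84,92,15,73],"m":[71,10],"p":[79,97,88,95,37]},"j":[[43,50,92,94],{"s":0,"xl":32,"yj":12}],"u":{"jsz":{"jla":33,"jy":35,"r":84,"x":87},"qox":[25,51,13]},"w":[[6,39,3,53,14],[69,72],[23,35,28,37,23,98],{"cc":45,"jzo":82,"ltt":43,"yp":1}]}
After op 6 (add /h/m/0 54): {"h":{"f":{"l":7},"j":[84,92,15,73],"m":[54,71,10],"p":[79,97,88,95,37]},"j":[[43,50,92,94],{"s":0,"xl":32,"yj":12}],"u":{"jsz":{"jla":33,"jy":35,"r":84,"x":87},"qox":[25,51,13]},"w":[[6,39,3,53,14],[69,72],[23,35,28,37,23,98],{"cc":45,"jzo":82,"ltt":43,"yp":1}]}
After op 7 (add /h/j/1 15): {"h":{"f":{"l":7},"j":[84,15,92,15,73],"m":[54,71,10],"p":[79,97,88,95,37]},"j":[[43,50,92,94],{"s":0,"xl":32,"yj":12}],"u":{"jsz":{"jla":33,"jy":35,"r":84,"x":87},"qox":[25,51,13]},"w":[[6,39,3,53,14],[69,72],[23,35,28,37,23,98],{"cc":45,"jzo":82,"ltt":43,"yp":1}]}
After op 8 (replace /w/3 42): {"h":{"f":{"l":7},"j":[84,15,92,15,73],"m":[54,71,10],"p":[79,97,88,95,37]},"j":[[43,50,92,94],{"s":0,"xl":32,"yj":12}],"u":{"jsz":{"jla":33,"jy":35,"r":84,"x":87},"qox":[25,51,13]},"w":[[6,39,3,53,14],[69,72],[23,35,28,37,23,98],42]}
After op 9 (replace /w/1 75): {"h":{"f":{"l":7},"j":[84,15,92,15,73],"m":[54,71,10],"p":[79,97,88,95,37]},"j":[[43,50,92,94],{"s":0,"xl":32,"yj":12}],"u":{"jsz":{"jla":33,"jy":35,"r":84,"x":87},"qox":[25,51,13]},"w":[[6,39,3,53,14],75,[23,35,28,37,23,98],42]}
After op 10 (remove /j/1/yj): {"h":{"f":{"l":7},"j":[84,15,92,15,73],"m":[54,71,10],"p":[79,97,88,95,37]},"j":[[43,50,92,94],{"s":0,"xl":32}],"u":{"jsz":{"jla":33,"jy":35,"r":84,"x":87},"qox":[25,51,13]},"w":[[6,39,3,53,14],75,[23,35,28,37,23,98],42]}
After op 11 (replace /u/jsz/r 18): {"h":{"f":{"l":7},"j":[84,15,92,15,73],"m":[54,71,10],"p":[79,97,88,95,37]},"j":[[43,50,92,94],{"s":0,"xl":32}],"u":{"jsz":{"jla":33,"jy":35,"r":18,"x":87},"qox":[25,51,13]},"w":[[6,39,3,53,14],75,[23,35,28,37,23,98],42]}
After op 12 (replace /h/m/2 84): {"h":{"f":{"l":7},"j":[84,15,92,15,73],"m":[54,71,84],"p":[79,97,88,95,37]},"j":[[43,50,92,94],{"s":0,"xl":32}],"u":{"jsz":{"jla":33,"jy":35,"r":18,"x":87},"qox":[25,51,13]},"w":[[6,39,3,53,14],75,[23,35,28,37,23,98],42]}
After op 13 (replace /h/j/3 19): {"h":{"f":{"l":7},"j":[84,15,92,19,73],"m":[54,71,84],"p":[79,97,88,95,37]},"j":[[43,50,92,94],{"s":0,"xl":32}],"u":{"jsz":{"jla":33,"jy":35,"r":18,"x":87},"qox":[25,51,13]},"w":[[6,39,3,53,14],75,[23,35,28,37,23,98],42]}
After op 14 (add /h/j/3 2): {"h":{"f":{"l":7},"j":[84,15,92,2,19,73],"m":[54,71,84],"p":[79,97,88,95,37]},"j":[[43,50,92,94],{"s":0,"xl":32}],"u":{"jsz":{"jla":33,"jy":35,"r":18,"x":87},"qox":[25,51,13]},"w":[[6,39,3,53,14],75,[23,35,28,37,23,98],42]}
After op 15 (remove /h/j/5): {"h":{"f":{"l":7},"j":[84,15,92,2,19],"m":[54,71,84],"p":[79,97,88,95,37]},"j":[[43,50,92,94],{"s":0,"xl":32}],"u":{"jsz":{"jla":33,"jy":35,"r":18,"x":87},"qox":[25,51,13]},"w":[[6,39,3,53,14],75,[23,35,28,37,23,98],42]}
After op 16 (add /j/1/e 51): {"h":{"f":{"l":7},"j":[84,15,92,2,19],"m":[54,71,84],"p":[79,97,88,95,37]},"j":[[43,50,92,94],{"e":51,"s":0,"xl":32}],"u":{"jsz":{"jla":33,"jy":35,"r":18,"x":87},"qox":[25,51,13]},"w":[[6,39,3,53,14],75,[23,35,28,37,23,98],42]}
After op 17 (add /h/f/om 19): {"h":{"f":{"l":7,"om":19},"j":[84,15,92,2,19],"m":[54,71,84],"p":[79,97,88,95,37]},"j":[[43,50,92,94],{"e":51,"s":0,"xl":32}],"u":{"jsz":{"jla":33,"jy":35,"r":18,"x":87},"qox":[25,51,13]},"w":[[6,39,3,53,14],75,[23,35,28,37,23,98],42]}
After op 18 (add /h/m/2 96): {"h":{"f":{"l":7,"om":19},"j":[84,15,92,2,19],"m":[54,71,96,84],"p":[79,97,88,95,37]},"j":[[43,50,92,94],{"e":51,"s":0,"xl":32}],"u":{"jsz":{"jla":33,"jy":35,"r":18,"x":87},"qox":[25,51,13]},"w":[[6,39,3,53,14],75,[23,35,28,37,23,98],42]}
After op 19 (remove /j/1/xl): {"h":{"f":{"l":7,"om":19},"j":[84,15,92,2,19],"m":[54,71,96,84],"p":[79,97,88,95,37]},"j":[[43,50,92,94],{"e":51,"s":0}],"u":{"jsz":{"jla":33,"jy":35,"r":18,"x":87},"qox":[25,51,13]},"w":[[6,39,3,53,14],75,[23,35,28,37,23,98],42]}
After op 20 (replace /w 40): {"h":{"f":{"l":7,"om":19},"j":[84,15,92,2,19],"m":[54,71,96,84],"p":[79,97,88,95,37]},"j":[[43,50,92,94],{"e":51,"s":0}],"u":{"jsz":{"jla":33,"jy":35,"r":18,"x":87},"qox":[25,51,13]},"w":40}
After op 21 (add /u/s 44): {"h":{"f":{"l":7,"om":19},"j":[84,15,92,2,19],"m":[54,71,96,84],"p":[79,97,88,95,37]},"j":[[43,50,92,94],{"e":51,"s":0}],"u":{"jsz":{"jla":33,"jy":35,"r":18,"x":87},"qox":[25,51,13],"s":44},"w":40}
After op 22 (replace /u/jsz/jla 25): {"h":{"f":{"l":7,"om":19},"j":[84,15,92,2,19],"m":[54,71,96,84],"p":[79,97,88,95,37]},"j":[[43,50,92,94],{"e":51,"s":0}],"u":{"jsz":{"jla":25,"jy":35,"r":18,"x":87},"qox":[25,51,13],"s":44},"w":40}
After op 23 (add /j/0/3 61): {"h":{"f":{"l":7,"om":19},"j":[84,15,92,2,19],"m":[54,71,96,84],"p":[79,97,88,95,37]},"j":[[43,50,92,61,94],{"e":51,"s":0}],"u":{"jsz":{"jla":25,"jy":35,"r":18,"x":87},"qox":[25,51,13],"s":44},"w":40}
Value at /u/jsz/r: 18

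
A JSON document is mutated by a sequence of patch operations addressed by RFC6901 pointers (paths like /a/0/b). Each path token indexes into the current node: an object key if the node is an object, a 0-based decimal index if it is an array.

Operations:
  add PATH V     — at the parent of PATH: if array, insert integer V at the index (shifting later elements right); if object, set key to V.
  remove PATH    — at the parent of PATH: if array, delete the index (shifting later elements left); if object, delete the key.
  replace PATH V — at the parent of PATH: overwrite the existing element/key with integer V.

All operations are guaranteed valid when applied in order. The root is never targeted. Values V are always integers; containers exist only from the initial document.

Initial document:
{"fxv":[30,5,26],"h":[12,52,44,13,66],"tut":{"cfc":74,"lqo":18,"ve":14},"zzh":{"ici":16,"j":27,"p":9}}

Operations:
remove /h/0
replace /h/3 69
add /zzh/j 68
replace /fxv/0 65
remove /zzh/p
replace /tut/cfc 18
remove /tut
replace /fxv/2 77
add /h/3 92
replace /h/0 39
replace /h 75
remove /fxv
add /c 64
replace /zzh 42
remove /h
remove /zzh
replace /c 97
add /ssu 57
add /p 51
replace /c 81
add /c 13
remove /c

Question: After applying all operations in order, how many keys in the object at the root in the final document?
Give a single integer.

Answer: 2

Derivation:
After op 1 (remove /h/0): {"fxv":[30,5,26],"h":[52,44,13,66],"tut":{"cfc":74,"lqo":18,"ve":14},"zzh":{"ici":16,"j":27,"p":9}}
After op 2 (replace /h/3 69): {"fxv":[30,5,26],"h":[52,44,13,69],"tut":{"cfc":74,"lqo":18,"ve":14},"zzh":{"ici":16,"j":27,"p":9}}
After op 3 (add /zzh/j 68): {"fxv":[30,5,26],"h":[52,44,13,69],"tut":{"cfc":74,"lqo":18,"ve":14},"zzh":{"ici":16,"j":68,"p":9}}
After op 4 (replace /fxv/0 65): {"fxv":[65,5,26],"h":[52,44,13,69],"tut":{"cfc":74,"lqo":18,"ve":14},"zzh":{"ici":16,"j":68,"p":9}}
After op 5 (remove /zzh/p): {"fxv":[65,5,26],"h":[52,44,13,69],"tut":{"cfc":74,"lqo":18,"ve":14},"zzh":{"ici":16,"j":68}}
After op 6 (replace /tut/cfc 18): {"fxv":[65,5,26],"h":[52,44,13,69],"tut":{"cfc":18,"lqo":18,"ve":14},"zzh":{"ici":16,"j":68}}
After op 7 (remove /tut): {"fxv":[65,5,26],"h":[52,44,13,69],"zzh":{"ici":16,"j":68}}
After op 8 (replace /fxv/2 77): {"fxv":[65,5,77],"h":[52,44,13,69],"zzh":{"ici":16,"j":68}}
After op 9 (add /h/3 92): {"fxv":[65,5,77],"h":[52,44,13,92,69],"zzh":{"ici":16,"j":68}}
After op 10 (replace /h/0 39): {"fxv":[65,5,77],"h":[39,44,13,92,69],"zzh":{"ici":16,"j":68}}
After op 11 (replace /h 75): {"fxv":[65,5,77],"h":75,"zzh":{"ici":16,"j":68}}
After op 12 (remove /fxv): {"h":75,"zzh":{"ici":16,"j":68}}
After op 13 (add /c 64): {"c":64,"h":75,"zzh":{"ici":16,"j":68}}
After op 14 (replace /zzh 42): {"c":64,"h":75,"zzh":42}
After op 15 (remove /h): {"c":64,"zzh":42}
After op 16 (remove /zzh): {"c":64}
After op 17 (replace /c 97): {"c":97}
After op 18 (add /ssu 57): {"c":97,"ssu":57}
After op 19 (add /p 51): {"c":97,"p":51,"ssu":57}
After op 20 (replace /c 81): {"c":81,"p":51,"ssu":57}
After op 21 (add /c 13): {"c":13,"p":51,"ssu":57}
After op 22 (remove /c): {"p":51,"ssu":57}
Size at the root: 2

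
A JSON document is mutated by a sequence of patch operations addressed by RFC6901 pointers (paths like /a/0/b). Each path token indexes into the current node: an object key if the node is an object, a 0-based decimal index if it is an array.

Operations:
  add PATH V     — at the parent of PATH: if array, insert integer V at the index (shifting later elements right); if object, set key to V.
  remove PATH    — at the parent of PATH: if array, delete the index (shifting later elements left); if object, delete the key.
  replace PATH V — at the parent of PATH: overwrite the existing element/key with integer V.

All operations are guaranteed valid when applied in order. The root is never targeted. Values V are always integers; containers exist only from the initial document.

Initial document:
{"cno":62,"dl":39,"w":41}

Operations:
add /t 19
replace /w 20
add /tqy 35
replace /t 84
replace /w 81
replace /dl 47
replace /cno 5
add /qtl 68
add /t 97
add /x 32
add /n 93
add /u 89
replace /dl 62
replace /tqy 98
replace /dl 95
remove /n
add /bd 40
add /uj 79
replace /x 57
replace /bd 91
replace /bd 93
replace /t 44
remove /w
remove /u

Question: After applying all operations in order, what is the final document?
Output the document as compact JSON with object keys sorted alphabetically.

Answer: {"bd":93,"cno":5,"dl":95,"qtl":68,"t":44,"tqy":98,"uj":79,"x":57}

Derivation:
After op 1 (add /t 19): {"cno":62,"dl":39,"t":19,"w":41}
After op 2 (replace /w 20): {"cno":62,"dl":39,"t":19,"w":20}
After op 3 (add /tqy 35): {"cno":62,"dl":39,"t":19,"tqy":35,"w":20}
After op 4 (replace /t 84): {"cno":62,"dl":39,"t":84,"tqy":35,"w":20}
After op 5 (replace /w 81): {"cno":62,"dl":39,"t":84,"tqy":35,"w":81}
After op 6 (replace /dl 47): {"cno":62,"dl":47,"t":84,"tqy":35,"w":81}
After op 7 (replace /cno 5): {"cno":5,"dl":47,"t":84,"tqy":35,"w":81}
After op 8 (add /qtl 68): {"cno":5,"dl":47,"qtl":68,"t":84,"tqy":35,"w":81}
After op 9 (add /t 97): {"cno":5,"dl":47,"qtl":68,"t":97,"tqy":35,"w":81}
After op 10 (add /x 32): {"cno":5,"dl":47,"qtl":68,"t":97,"tqy":35,"w":81,"x":32}
After op 11 (add /n 93): {"cno":5,"dl":47,"n":93,"qtl":68,"t":97,"tqy":35,"w":81,"x":32}
After op 12 (add /u 89): {"cno":5,"dl":47,"n":93,"qtl":68,"t":97,"tqy":35,"u":89,"w":81,"x":32}
After op 13 (replace /dl 62): {"cno":5,"dl":62,"n":93,"qtl":68,"t":97,"tqy":35,"u":89,"w":81,"x":32}
After op 14 (replace /tqy 98): {"cno":5,"dl":62,"n":93,"qtl":68,"t":97,"tqy":98,"u":89,"w":81,"x":32}
After op 15 (replace /dl 95): {"cno":5,"dl":95,"n":93,"qtl":68,"t":97,"tqy":98,"u":89,"w":81,"x":32}
After op 16 (remove /n): {"cno":5,"dl":95,"qtl":68,"t":97,"tqy":98,"u":89,"w":81,"x":32}
After op 17 (add /bd 40): {"bd":40,"cno":5,"dl":95,"qtl":68,"t":97,"tqy":98,"u":89,"w":81,"x":32}
After op 18 (add /uj 79): {"bd":40,"cno":5,"dl":95,"qtl":68,"t":97,"tqy":98,"u":89,"uj":79,"w":81,"x":32}
After op 19 (replace /x 57): {"bd":40,"cno":5,"dl":95,"qtl":68,"t":97,"tqy":98,"u":89,"uj":79,"w":81,"x":57}
After op 20 (replace /bd 91): {"bd":91,"cno":5,"dl":95,"qtl":68,"t":97,"tqy":98,"u":89,"uj":79,"w":81,"x":57}
After op 21 (replace /bd 93): {"bd":93,"cno":5,"dl":95,"qtl":68,"t":97,"tqy":98,"u":89,"uj":79,"w":81,"x":57}
After op 22 (replace /t 44): {"bd":93,"cno":5,"dl":95,"qtl":68,"t":44,"tqy":98,"u":89,"uj":79,"w":81,"x":57}
After op 23 (remove /w): {"bd":93,"cno":5,"dl":95,"qtl":68,"t":44,"tqy":98,"u":89,"uj":79,"x":57}
After op 24 (remove /u): {"bd":93,"cno":5,"dl":95,"qtl":68,"t":44,"tqy":98,"uj":79,"x":57}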